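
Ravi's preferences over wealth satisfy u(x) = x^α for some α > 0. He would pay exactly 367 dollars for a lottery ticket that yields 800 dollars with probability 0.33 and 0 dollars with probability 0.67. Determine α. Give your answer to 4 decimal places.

α ≈ 1.4227

EU(lottery) = 0.33·800^α + 0.67·0 = 0.33·800^α.
Equating: 367^α = 0.33·800^α, i.e. 0.4587^α = 0.33.
α = ln(0.33) / ln(367/800) = -1.1086626/-0.7792499 ≈ 1.4227.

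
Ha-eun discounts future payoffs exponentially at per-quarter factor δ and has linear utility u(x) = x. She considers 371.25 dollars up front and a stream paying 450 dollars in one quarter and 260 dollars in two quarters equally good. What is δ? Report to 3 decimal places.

Equating present values: 371.25 = 450δ + 260δ².
Rearranged: 260δ² + 450δ − 371.25 = 0.
The positive root is δ = [−450 + √(450² + 4·260·371.25)] / (2·260) = (−450 + 767.203)/520 ≈ 0.610.

δ ≈ 0.610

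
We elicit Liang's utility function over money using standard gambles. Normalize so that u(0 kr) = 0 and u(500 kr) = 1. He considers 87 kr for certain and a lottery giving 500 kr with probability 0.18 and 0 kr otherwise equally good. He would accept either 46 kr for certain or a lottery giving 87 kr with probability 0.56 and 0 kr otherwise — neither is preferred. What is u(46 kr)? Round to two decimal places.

From the first indifference, u(87 kr) = 0.18·u(500 kr) + 0.82·u(0 kr) = 0.18·1 + 0.82·0 = 0.18.
The second indifference gives u(46 kr) = 0.56·u(87 kr) + 0.44·u(0 kr) = 0.56·0.18 + 0.44·0.00 = 0.1008.

0.10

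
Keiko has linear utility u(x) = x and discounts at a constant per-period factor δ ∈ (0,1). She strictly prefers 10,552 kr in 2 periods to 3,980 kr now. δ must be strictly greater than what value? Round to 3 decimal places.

Under u(x) = x this choice says 3980 < δ^2·10552.
Dividing by 10552: δ^2 > 0.37718. Both sides are positive, so the square root keeps the direction.
δ > 0.37718^(1/2) = 0.614.

δ > 0.614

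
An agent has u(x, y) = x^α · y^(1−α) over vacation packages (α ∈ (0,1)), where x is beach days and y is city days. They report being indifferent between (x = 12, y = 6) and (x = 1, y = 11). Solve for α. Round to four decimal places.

Set the two utilities equal: 12^α·6^(1−α) = 1^α·11^(1−α).
(12/1)^α = (11/6)^(1−α); take logs: α·ln(12/1) = (1−α)·ln(11/6), i.e. α·2.4849066 = (1−α)·0.6061358.
With A = 2.4849066 and B = 0.6061358: α·A = (1−α)·B, so α = B/(A+B) = 0.6061358/3.0910424 ≈ 0.1961.

α ≈ 0.1961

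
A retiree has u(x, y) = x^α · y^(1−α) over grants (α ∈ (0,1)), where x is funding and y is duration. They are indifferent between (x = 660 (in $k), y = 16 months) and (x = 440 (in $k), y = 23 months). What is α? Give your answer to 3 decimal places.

The Cobb–Douglas utilities coincide, so 660^α·16^(1−α) = 440^α·23^(1−α).
Rearrange to (660/440)^α = (23/16)^(1−α) and take logs: α·0.405465 = (1−α)·0.362905.
Thus α·(0.768370) = 0.362905, so α = 0.362905/0.768370 ≈ 0.472.

α ≈ 0.472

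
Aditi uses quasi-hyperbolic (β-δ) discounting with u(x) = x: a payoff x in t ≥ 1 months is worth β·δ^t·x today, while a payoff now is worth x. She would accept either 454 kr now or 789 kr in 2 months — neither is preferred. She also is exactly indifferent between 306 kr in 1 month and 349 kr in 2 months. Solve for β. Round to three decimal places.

From the later pair, β·δ^1·306 = β·δ^2·349; dividing through, δ = 306/349 = 0.87679.
Now use the now-vs-future pair: 454 = β·δ^2·789 gives β = 454/(0.76876·789) ≈ 0.748.

β ≈ 0.748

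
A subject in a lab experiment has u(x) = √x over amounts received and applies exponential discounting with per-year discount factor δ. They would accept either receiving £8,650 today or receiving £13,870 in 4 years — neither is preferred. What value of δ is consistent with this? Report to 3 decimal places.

δ ≈ 0.943

Indifference means u(8650) = δ^4 · u(13870), so δ^4 = u(8650)/u(13870).
With u(x) = √x: δ^4 = √8650/√13870 = √(8650/13870) = 0.78971.
Hence δ = (0.78971)^(1/4) = 0.94269.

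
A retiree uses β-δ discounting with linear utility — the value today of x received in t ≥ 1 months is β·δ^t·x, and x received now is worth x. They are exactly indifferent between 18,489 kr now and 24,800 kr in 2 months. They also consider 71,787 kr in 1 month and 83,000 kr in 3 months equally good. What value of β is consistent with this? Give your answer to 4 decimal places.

The second indifference involves only future payoffs, so β cancels: β·δ^1·71787 = β·δ^3·83000, giving δ^2 = 71787/83000 = 0.86490, so δ = 0.93000.
Substituting δ into 18489 = β·δ^2·24800: β = 18489/(21449.610) ≈ 0.8620.

β ≈ 0.8620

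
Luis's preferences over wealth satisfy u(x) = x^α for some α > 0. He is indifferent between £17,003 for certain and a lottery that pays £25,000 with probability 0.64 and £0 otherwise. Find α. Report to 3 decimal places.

α ≈ 1.158

The lottery's expected utility is 0.64·u(25000) + 0.36·u(0) = 0.64·25000^α (since u(0) = 0 for α > 0).
Indifference: 17003^α = 0.64·25000^α, so (17003/25000)^α = 0.64.
α = ln(0.64) / ln(17003/25000) = -0.446287/-0.385486 ≈ 1.158.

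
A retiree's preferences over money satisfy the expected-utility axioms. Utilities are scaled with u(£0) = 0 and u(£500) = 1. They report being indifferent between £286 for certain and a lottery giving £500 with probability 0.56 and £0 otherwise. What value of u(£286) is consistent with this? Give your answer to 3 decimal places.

The indifference gives u(£286) = 0.56·u(£500) + 0.44·u(£0) = 0.56·1 + 0.44·0 = 0.56.

0.560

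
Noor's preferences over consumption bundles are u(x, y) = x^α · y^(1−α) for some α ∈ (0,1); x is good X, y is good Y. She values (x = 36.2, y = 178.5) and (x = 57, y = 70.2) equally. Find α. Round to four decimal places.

α ≈ 0.6727

Set the two utilities equal: 36.2^α·178.5^(1−α) = 57^α·70.2^(1−α).
(36.2/57)^α = (70.2/178.5)^(1−α); take logs: α·ln(36.2/57) = (1−α)·ln(70.2/178.5), i.e. α·-0.4539921 = (1−α)·-0.9332403.
With A = -0.4539921 and B = -0.9332403: α·A = (1−α)·B, so α = B/(A+B) = -0.9332403/-1.3872324 ≈ 0.6727.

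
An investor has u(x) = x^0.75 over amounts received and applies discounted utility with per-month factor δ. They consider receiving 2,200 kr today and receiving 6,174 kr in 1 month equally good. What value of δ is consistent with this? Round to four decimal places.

Equating discounted utilities: u(2200) = δ·u(6174) ⇒ δ = u(2200)/u(6174).
With u(x) = x^0.75: δ = 2200^0.75/6174^0.75 = (2200/6174)^0.75 = 0.46120.

δ ≈ 0.4612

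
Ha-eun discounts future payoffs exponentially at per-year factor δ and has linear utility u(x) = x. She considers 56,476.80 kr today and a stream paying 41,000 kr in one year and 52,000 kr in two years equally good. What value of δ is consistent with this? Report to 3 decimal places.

The stream is worth 41000δ + 52000δ² today, so 41000δ + 52000δ² = 56476.80.
That is, 52000δ² + 41000δ − 56476.80 = 0, a quadratic in δ.
The positive root is δ = [−41000 + √(41000² + 4·52000·56476.80)] / (2·52000) = (−41000 + 115880.000)/104000 ≈ 0.720.

δ ≈ 0.720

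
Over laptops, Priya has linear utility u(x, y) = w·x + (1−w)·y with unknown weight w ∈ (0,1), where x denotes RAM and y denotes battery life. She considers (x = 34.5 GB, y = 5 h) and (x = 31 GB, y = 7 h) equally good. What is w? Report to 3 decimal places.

w = 0.364

Indifference: w·34.5 + (1−w)·5 = w·31 + (1−w)·7.
Rearranging, 3.5·w − 2·(1−w) = 0.
So w/(1−w) = 2/3.5 = 0.5714, giving w = 2/(3.5+2) = 0.364.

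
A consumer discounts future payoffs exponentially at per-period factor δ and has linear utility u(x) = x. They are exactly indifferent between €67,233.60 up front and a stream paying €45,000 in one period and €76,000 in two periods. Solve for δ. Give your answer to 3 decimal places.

δ ≈ 0.690

Present value of the stream is 45000·δ + 76000·δ². Indifference gives 45000δ + 76000δ² = 67233.60.
Rearranged: 76000δ² + 45000δ − 67233.60 = 0.
By the quadratic formula (taking the positive root), δ = (−45000 + √22464014400.00) / 152000 ≈ 0.690.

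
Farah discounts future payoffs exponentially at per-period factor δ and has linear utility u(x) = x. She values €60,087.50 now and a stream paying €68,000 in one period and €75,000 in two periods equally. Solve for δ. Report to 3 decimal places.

Present value of the stream is 68000·δ + 75000·δ². Indifference gives 68000δ + 75000δ² = 60087.50.
That is, 75000δ² + 68000δ − 60087.50 = 0, a quadratic in δ.
The positive root is δ = [−68000 + √(68000² + 4·75000·60087.50)] / (2·75000) = (−68000 + 150500.000)/150000 ≈ 0.550.

δ ≈ 0.550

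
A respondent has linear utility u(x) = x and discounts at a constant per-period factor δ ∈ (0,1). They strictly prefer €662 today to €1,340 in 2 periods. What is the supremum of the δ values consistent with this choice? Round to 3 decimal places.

Under u(x) = x this choice says 662 > δ^2·1340.
So δ^2 < 662/1340 = 0.49403; taking the square root of both positive sides preserves the inequality.
δ < (662/1340)^(1/2) ≈ 0.703.

δ < 0.703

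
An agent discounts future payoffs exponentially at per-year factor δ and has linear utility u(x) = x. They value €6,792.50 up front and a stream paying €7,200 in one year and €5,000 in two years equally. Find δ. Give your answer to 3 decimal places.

δ ≈ 0.650

Present value of the stream is 7200·δ + 5000·δ². Indifference gives 7200δ + 5000δ² = 6792.50.
Rearranged: 5000δ² + 7200δ − 6792.50 = 0.
The positive root is δ = [−7200 + √(7200² + 4·5000·6792.50)] / (2·5000) = (−7200 + 13700.000)/10000 ≈ 0.650.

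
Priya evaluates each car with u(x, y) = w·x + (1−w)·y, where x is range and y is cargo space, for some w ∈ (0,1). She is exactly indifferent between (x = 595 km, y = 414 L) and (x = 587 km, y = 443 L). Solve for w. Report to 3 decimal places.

w = 0.784

Equating utilities: w·595 + (1−w)·414 = w·587 + (1−w)·443.
Rearranging, 8·w − 29·(1−w) = 0.
The marginal rate of substitution is 29/8, so w = 29/(8+29) = 0.784.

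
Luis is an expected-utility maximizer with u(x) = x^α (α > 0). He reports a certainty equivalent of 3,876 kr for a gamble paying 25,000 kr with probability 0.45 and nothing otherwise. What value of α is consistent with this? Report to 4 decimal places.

α ≈ 0.4284

EU(lottery) = 0.45·25000^α + 0.55·0 = 0.45·25000^α.
Equating: 3876^α = 0.45·25000^α, i.e. 0.1550^α = 0.45.
Take logs: α = ln 0.45 / ln(3876/25000) ≈ 0.428367.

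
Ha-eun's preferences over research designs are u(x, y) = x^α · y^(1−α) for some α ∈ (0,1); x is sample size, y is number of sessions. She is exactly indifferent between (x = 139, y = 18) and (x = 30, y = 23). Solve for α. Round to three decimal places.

Indifference: 139^α · 18^(1−α) = 30^α · 23^(1−α).
(139/30)^α = (23/18)^(1−α); take logs: α·ln(139/30) = (1−α)·ln(23/18), i.e. α·1.533277 = (1−α)·0.245122.
With A = 1.533277 and B = 0.245122: α·A = (1−α)·B, so α = B/(A+B) = 0.245122/1.778399 ≈ 0.138.

α ≈ 0.138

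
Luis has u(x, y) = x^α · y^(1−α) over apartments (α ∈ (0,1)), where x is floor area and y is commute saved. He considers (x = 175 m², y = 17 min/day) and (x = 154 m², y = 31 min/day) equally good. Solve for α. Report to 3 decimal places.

The Cobb–Douglas utilities coincide, so 175^α·17^(1−α) = 154^α·31^(1−α).
Taking logs: α·ln 175 + (1−α)·ln 17 = α·ln 154 + (1−α)·ln 31, i.e. α·0.127833 = (1−α)·0.600774.
Thus α·(0.728607) = 0.600774, so α = 0.600774/0.728607 ≈ 0.825.

α ≈ 0.825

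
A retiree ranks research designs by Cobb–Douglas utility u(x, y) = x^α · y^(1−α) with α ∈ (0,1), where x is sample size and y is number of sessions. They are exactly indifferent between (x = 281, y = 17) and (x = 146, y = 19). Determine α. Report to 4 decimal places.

α ≈ 0.1452

Set the two utilities equal: 281^α·17^(1−α) = 146^α·19^(1−α).
Taking logs: α·ln 281 + (1−α)·ln 17 = α·ln 146 + (1−α)·ln 19, i.e. α·0.6547480 = (1−α)·0.1112256.
With A = 0.6547480 and B = 0.1112256: α·A = (1−α)·B, so α = B/(A+B) = 0.1112256/0.7659736 ≈ 0.1452.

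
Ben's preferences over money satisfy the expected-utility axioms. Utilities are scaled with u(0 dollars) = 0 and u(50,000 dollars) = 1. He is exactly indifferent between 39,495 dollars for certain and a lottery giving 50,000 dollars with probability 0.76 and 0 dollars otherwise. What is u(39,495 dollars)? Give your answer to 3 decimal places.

0.760

u(39,495 dollars) equals the lottery's expected utility: 0.76·1 + 0.24·0 = 0.76.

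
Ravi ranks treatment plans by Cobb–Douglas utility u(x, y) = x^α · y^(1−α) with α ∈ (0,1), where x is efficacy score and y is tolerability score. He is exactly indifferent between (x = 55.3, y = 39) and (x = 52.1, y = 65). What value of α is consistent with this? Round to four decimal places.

α ≈ 0.8955

Set the two utilities equal: 55.3^α·39^(1−α) = 52.1^α·65^(1−α).
Rearrange to (55.3/52.1)^α = (65/39)^(1−α) and take logs: α·0.0596080 = (1−α)·0.5108256.
With A = 0.0596080 and B = 0.5108256: α·A = (1−α)·B, so α = B/(A+B) = 0.5108256/0.5704336 ≈ 0.8955.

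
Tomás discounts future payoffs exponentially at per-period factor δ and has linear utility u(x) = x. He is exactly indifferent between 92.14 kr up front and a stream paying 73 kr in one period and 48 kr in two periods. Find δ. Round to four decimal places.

The stream is worth 73δ + 48δ² today, so 73δ + 48δ² = 92.14.
So 48δ² + 73δ − 92.14 = 0.
δ = (−73 + √(73² + 4·48·92.14)) / (2·48) = (−73 + √23019.88) / 96 ≈ 0.8200.

δ ≈ 0.8200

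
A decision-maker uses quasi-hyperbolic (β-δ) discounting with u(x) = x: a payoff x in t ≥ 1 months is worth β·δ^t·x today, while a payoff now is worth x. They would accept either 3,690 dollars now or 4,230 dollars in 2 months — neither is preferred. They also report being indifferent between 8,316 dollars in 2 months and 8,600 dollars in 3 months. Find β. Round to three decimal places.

Both payoffs in the second observation are in the future, so β drops out: δ^2·8316 = δ^3·8600 ⇒ δ = 8316/8600 = 0.96698.
Now use the now-vs-future pair: 3690 = β·δ^2·4230 gives β = 3690/(0.93504·4230) ≈ 0.933.

β ≈ 0.933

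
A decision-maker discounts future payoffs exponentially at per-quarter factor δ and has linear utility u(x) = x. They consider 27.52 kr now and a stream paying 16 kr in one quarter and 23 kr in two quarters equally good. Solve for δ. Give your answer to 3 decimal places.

Present value of the stream is 16·δ + 23·δ². Indifference gives 16δ + 23δ² = 27.52.
Rearranged: 23δ² + 16δ − 27.52 = 0.
By the quadratic formula (taking the positive root), δ = (−16 + √2787.84) / 46 ≈ 0.800.

δ ≈ 0.800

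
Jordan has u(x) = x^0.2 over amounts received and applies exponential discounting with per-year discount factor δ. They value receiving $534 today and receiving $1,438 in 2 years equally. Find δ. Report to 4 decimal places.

δ ≈ 0.9057

Equating discounted utilities: u(534) = δ^2·u(1438) ⇒ δ^2 = u(534)/u(1438).
With u(x) = x^0.2: δ^2 = 534^0.2/1438^0.2 = (534/1438)^0.2 = 0.82027.
So δ = 0.82027^(1/2) ≈ 0.9057.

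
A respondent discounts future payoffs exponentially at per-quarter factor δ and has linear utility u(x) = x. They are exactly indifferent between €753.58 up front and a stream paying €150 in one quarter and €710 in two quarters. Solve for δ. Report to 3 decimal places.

δ ≈ 0.930

Equating present values: 753.58 = 150δ + 710δ².
So 710δ² + 150δ − 753.58 = 0.
By the quadratic formula (taking the positive root), δ = (−150 + √2162667.20) / 1420 ≈ 0.930.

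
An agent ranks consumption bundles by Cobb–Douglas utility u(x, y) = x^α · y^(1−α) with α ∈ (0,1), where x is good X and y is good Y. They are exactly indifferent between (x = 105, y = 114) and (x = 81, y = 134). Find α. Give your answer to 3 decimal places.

α ≈ 0.384

Set the two utilities equal: 105^α·114^(1−α) = 81^α·134^(1−α).
(105/81)^α = (134/114)^(1−α); take logs: α·ln(105/81) = (1−α)·ln(134/114), i.e. α·0.259511 = (1−α)·0.161641.
Thus α·(0.421152) = 0.161641, so α = 0.161641/0.421152 ≈ 0.384.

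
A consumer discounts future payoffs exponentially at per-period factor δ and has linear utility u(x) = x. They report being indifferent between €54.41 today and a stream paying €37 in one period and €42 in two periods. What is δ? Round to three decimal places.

The stream is worth 37δ + 42δ² today, so 37δ + 42δ² = 54.41.
That is, 42δ² + 37δ − 54.41 = 0, a quadratic in δ.
δ = (−37 + √(37² + 4·42·54.41)) / (2·42) = (−37 + √10509.88) / 84 ≈ 0.780.

δ ≈ 0.780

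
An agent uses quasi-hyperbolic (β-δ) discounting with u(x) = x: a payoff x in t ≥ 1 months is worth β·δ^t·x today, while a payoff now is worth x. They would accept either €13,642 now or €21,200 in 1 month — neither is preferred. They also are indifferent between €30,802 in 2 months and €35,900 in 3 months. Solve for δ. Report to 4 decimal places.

δ ≈ 0.8580

The second indifference involves only future payoffs, so β cancels: β·δ^2·30802 = β·δ^3·35900, giving δ = 30802/35900 = 0.85799.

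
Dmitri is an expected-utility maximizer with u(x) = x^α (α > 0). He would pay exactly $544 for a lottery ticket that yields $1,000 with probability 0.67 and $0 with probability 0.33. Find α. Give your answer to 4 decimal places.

α ≈ 0.6578

EU(lottery) = 0.67·1000^α + 0.33·0 = 0.67·1000^α.
Equating: 544^α = 0.67·1000^α, i.e. 0.5440^α = 0.67.
Taking logs: α·ln(544/1000) = ln(0.67), so α = -0.4004776 / -0.6088060 ≈ 0.6578.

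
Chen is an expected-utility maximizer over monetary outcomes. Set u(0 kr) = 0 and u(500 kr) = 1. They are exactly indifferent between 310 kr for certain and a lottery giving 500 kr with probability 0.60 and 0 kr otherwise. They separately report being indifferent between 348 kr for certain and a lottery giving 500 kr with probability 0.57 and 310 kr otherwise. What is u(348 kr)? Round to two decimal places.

0.83

The first gamble pins u(310 kr): it must equal 0.60·1 + 0.40·0 = 0.60.
The second indifference gives u(348 kr) = 0.57·u(500 kr) + 0.43·u(310 kr) = 0.57·1.00 + 0.43·0.60 = 0.8280.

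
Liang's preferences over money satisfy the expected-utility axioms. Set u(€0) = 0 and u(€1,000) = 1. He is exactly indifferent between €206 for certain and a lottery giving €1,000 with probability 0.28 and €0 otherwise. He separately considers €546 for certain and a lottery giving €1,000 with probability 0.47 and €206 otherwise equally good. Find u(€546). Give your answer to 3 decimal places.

0.618

The first gamble pins u(€206): it must equal 0.28·1 + 0.72·0 = 0.28.
Chaining: u(€546) = 0.47·1.00 + 0.53·0.28 = 0.6184.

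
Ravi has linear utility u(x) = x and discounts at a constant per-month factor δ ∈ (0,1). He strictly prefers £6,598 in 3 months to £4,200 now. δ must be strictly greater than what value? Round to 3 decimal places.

The preference means 4200 < δ^3·6598.
Hence δ^3 > 4200/6598 = 0.63656, and x ↦ x^(1/3) is increasing on (0,∞).
δ > 0.63656^(1/3) = 0.860.

δ > 0.860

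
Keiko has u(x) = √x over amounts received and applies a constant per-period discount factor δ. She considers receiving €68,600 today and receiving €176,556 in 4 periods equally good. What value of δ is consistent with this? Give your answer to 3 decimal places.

δ ≈ 0.889

Indifference means u(68600) = δ^4 · u(176556), so δ^4 = u(68600)/u(176556).
Since u(x) = √x, δ^4 = √(68600/176556) = 0.62333.
So δ = 0.62333^(1/4) ≈ 0.889.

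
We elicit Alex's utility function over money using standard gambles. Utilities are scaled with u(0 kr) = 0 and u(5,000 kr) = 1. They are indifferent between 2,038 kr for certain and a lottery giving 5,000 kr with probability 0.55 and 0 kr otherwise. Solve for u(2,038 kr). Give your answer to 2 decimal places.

0.55

u(2,038 kr) equals the lottery's expected utility: 0.55·1 + 0.45·0 = 0.55.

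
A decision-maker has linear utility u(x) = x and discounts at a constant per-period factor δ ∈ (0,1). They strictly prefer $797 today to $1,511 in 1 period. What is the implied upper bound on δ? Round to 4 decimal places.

The preference means 797 > δ·1511.
So δ < 797/1511 = 0.52747.

δ < 0.5275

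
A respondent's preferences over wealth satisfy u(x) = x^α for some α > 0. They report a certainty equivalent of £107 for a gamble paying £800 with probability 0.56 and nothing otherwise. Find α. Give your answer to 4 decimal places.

EU(lottery) = 0.56·800^α + 0.44·0 = 0.56·800^α.
Setting u(107) equal to that: 107^α = 0.56·800^α ⇒ (107/800)^α = 0.56.
α = ln(0.56) / ln(107/800) = -0.5798185/-2.0117829 ≈ 0.2882.

α ≈ 0.2882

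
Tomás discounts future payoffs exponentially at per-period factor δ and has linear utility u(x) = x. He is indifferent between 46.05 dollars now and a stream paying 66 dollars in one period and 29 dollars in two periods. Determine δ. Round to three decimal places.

δ ≈ 0.560

The stream is worth 66δ + 29δ² today, so 66δ + 29δ² = 46.05.
That is, 29δ² + 66δ − 46.05 = 0, a quadratic in δ.
The positive root is δ = [−66 + √(66² + 4·29·46.05)] / (2·29) = (−66 + 98.477)/58 ≈ 0.560.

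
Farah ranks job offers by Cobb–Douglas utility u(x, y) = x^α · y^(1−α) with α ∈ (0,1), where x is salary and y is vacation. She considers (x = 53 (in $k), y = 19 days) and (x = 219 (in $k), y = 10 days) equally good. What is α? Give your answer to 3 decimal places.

α ≈ 0.311

The Cobb–Douglas utilities coincide, so 53^α·19^(1−α) = 219^α·10^(1−α).
(53/219)^α = (10/19)^(1−α); take logs: α·ln(53/219) = (1−α)·ln(10/19), i.e. α·-1.418780 = (1−α)·-0.641854.
So α/(1−α) = (-0.641854)/(-1.418780) = 0.452399, and α = 0.452399/1.452399 ≈ 0.311.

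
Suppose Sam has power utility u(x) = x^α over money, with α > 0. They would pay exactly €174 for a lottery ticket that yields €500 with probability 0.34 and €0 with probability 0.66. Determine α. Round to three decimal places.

α ≈ 1.022

EU(lottery) = 0.34·500^α + 0.66·0 = 0.34·500^α.
Setting u(174) equal to that: 174^α = 0.34·500^α ⇒ (174/500)^α = 0.34.
α = ln(0.34) / ln(174/500) = -1.078810/-1.055553 ≈ 1.022.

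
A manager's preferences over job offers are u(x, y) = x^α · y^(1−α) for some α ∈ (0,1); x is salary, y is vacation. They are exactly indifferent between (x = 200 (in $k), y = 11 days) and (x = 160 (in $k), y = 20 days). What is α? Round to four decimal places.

α ≈ 0.7282

Indifference: 200^α · 11^(1−α) = 160^α · 20^(1−α).
Rearrange to (200/160)^α = (20/11)^(1−α) and take logs: α·0.2231436 = (1−α)·0.5978370.
Thus α·(0.8209806) = 0.5978370, so α = 0.5978370/0.8209806 ≈ 0.7282.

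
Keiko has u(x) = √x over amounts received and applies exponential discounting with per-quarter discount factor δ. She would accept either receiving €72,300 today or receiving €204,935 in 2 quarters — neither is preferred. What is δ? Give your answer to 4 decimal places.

Equating discounted utilities: u(72300) = δ^2·u(204935) ⇒ δ^2 = u(72300)/u(204935).
Since u(x) = √x, δ^2 = √(72300/204935) = 0.59397.
Taking the square root: δ = 0.59397^(1/2) ≈ 0.7707.

δ ≈ 0.7707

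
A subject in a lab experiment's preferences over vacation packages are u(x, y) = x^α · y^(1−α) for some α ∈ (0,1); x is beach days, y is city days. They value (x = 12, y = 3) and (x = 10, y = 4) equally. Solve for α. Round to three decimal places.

Indifference: 12^α · 3^(1−α) = 10^α · 4^(1−α).
(12/10)^α = (4/3)^(1−α); take logs: α·ln(12/10) = (1−α)·ln(4/3), i.e. α·0.182322 = (1−α)·0.287682.
So α/(1−α) = (0.287682)/(0.182322) = 1.577879, and α = 1.577879/2.577879 ≈ 0.612.

α ≈ 0.612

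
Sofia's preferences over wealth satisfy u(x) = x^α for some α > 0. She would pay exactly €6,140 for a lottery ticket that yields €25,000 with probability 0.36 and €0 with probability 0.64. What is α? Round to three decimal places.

α ≈ 0.728

Since u(0) = 0, the lottery's EU is 0.36·25000^α.
Indifference: 6140^α = 0.36·25000^α, so (6140/25000)^α = 0.36.
Taking logs: α·ln(6140/25000) = ln(0.36), so α = -1.021651 / -1.404051 ≈ 0.728.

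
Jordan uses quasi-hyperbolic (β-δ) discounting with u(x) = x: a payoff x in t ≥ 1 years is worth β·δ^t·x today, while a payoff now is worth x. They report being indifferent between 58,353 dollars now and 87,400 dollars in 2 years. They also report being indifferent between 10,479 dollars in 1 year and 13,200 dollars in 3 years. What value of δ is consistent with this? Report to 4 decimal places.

δ ≈ 0.8910

From the later pair, β·δ^1·10479 = β·δ^3·13200; dividing through, δ^2 = 10479/13200 = 0.79386, so δ = 0.89099.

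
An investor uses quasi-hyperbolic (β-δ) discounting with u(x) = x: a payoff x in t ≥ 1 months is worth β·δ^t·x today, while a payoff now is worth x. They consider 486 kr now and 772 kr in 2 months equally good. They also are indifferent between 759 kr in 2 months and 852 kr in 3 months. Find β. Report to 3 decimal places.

β ≈ 0.793

Both payoffs in the second observation are in the future, so β drops out: δ^2·759 = δ^3·852 ⇒ δ = 759/852 = 0.89085.
Substituting δ into 486 = β·δ^2·772: β = 486/(612.663) ≈ 0.793.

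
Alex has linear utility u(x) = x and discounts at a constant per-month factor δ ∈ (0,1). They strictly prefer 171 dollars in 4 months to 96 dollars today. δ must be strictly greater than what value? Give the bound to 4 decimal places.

δ > 0.8656

The preference means 96 < δ^4·171.
Dividing by 171: δ^4 > 0.56140. Both sides are positive, so the 4th root keeps the direction.
δ > (96/171)^(1/4) ≈ 0.8656.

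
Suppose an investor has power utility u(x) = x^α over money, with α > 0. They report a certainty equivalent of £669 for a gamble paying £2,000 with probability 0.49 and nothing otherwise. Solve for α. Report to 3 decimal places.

α ≈ 0.651

The lottery's expected utility is 0.49·u(2000) + 0.51·u(0) = 0.49·2000^α (since u(0) = 0 for α > 0).
Equating: 669^α = 0.49·2000^α, i.e. 0.3345^α = 0.49.
Take logs: α = ln 0.49 / ln(669/2000) ≈ 0.65139.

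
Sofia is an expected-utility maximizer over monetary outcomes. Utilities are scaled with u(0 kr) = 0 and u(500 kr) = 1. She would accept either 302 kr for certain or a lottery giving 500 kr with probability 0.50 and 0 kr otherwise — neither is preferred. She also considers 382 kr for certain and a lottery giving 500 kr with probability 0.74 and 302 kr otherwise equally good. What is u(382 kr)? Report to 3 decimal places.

0.870

The first gamble pins u(302 kr): it must equal 0.50·1 + 0.50·0 = 0.50.
Then u(382 kr) = 0.74·u(500 kr) + 0.26·u(302 kr) = 0.74·1.00 + 0.26·0.50 = 0.8700.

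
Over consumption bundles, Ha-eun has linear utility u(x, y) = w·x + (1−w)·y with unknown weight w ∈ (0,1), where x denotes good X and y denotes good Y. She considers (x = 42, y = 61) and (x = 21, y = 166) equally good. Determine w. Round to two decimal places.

w = 0.83

u(42,61) = u(21,166) means w·42 + (1−w)·61 = w·21 + (1−w)·166.
Rearranging, 21·w − 105·(1−w) = 0.
So w/(1−w) = 105/21 = 5.0000, giving w = 105/(21+105) = 0.83.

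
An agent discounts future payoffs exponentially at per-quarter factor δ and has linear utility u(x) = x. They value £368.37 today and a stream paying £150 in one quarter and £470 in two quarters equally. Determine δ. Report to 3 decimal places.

Equating present values: 368.37 = 150δ + 470δ².
Rearranged: 470δ² + 150δ − 368.37 = 0.
The positive root is δ = [−150 + √(150² + 4·470·368.37)] / (2·470) = (−150 + 845.598)/940 ≈ 0.740.

δ ≈ 0.740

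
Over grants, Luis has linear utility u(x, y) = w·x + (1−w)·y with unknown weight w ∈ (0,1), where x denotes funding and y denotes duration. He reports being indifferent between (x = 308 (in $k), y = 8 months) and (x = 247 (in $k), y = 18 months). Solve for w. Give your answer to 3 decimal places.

Indifference: w·308 + (1−w)·8 = w·247 + (1−w)·18.
Rearranging, 61·w − 10·(1−w) = 0.
Hence w = 10/(61+10) = 10/71 = 0.141.

w = 0.141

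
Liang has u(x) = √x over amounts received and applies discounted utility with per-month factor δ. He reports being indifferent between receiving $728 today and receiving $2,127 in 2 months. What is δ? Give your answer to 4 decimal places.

Indifference means u(728) = δ^2 · u(2127), so δ^2 = u(728)/u(2127).
Since u(x) = √x, δ^2 = √(728/2127) = 0.58504.
Taking the square root: δ = 0.58504^(1/2) ≈ 0.7649.

δ ≈ 0.7649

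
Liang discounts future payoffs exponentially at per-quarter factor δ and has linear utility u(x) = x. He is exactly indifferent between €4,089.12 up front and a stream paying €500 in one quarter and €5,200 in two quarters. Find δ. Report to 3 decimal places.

δ ≈ 0.840

Present value of the stream is 500·δ + 5200·δ². Indifference gives 500δ + 5200δ² = 4089.12.
So 5200δ² + 500δ − 4089.12 = 0.
By the quadratic formula (taking the positive root), δ = (−500 + √85303696.00) / 10400 ≈ 0.840.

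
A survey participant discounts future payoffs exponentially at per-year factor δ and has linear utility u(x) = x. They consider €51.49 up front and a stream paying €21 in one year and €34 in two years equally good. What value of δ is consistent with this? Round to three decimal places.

δ ≈ 0.960

The stream is worth 21δ + 34δ² today, so 21δ + 34δ² = 51.49.
Rearranged: 34δ² + 21δ − 51.49 = 0.
The positive root is δ = [−21 + √(21² + 4·34·51.49)] / (2·34) = (−21 + 86.277)/68 ≈ 0.960.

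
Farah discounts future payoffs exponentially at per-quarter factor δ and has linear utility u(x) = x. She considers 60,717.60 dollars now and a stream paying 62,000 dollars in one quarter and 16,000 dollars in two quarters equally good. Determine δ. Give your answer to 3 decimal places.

Equating present values: 60717.60 = 62000δ + 16000δ².
That is, 16000δ² + 62000δ − 60717.60 = 0, a quadratic in δ.
δ = (−62000 + √(62000² + 4·16000·60717.60)) / (2·16000) = (−62000 + √7729926400.00) / 32000 ≈ 0.810.

δ ≈ 0.810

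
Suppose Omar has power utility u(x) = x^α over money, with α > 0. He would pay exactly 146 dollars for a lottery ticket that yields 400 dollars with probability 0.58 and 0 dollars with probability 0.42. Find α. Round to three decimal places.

α ≈ 0.540

The lottery's expected utility is 0.58·u(400) + 0.42·u(0) = 0.58·400^α (since u(0) = 0 for α > 0).
Setting u(146) equal to that: 146^α = 0.58·400^α ⇒ (146/400)^α = 0.58.
Take logs: α = ln 0.58 / ln(146/400) ≈ 0.54048.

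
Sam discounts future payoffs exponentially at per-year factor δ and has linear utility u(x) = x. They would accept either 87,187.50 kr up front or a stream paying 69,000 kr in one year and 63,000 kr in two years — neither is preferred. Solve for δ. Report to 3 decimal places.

Equating present values: 87187.50 = 69000δ + 63000δ².
That is, 63000δ² + 69000δ − 87187.50 = 0, a quadratic in δ.
The positive root is δ = [−69000 + √(69000² + 4·63000·87187.50)] / (2·63000) = (−69000 + 163500.000)/126000 ≈ 0.750.

δ ≈ 0.750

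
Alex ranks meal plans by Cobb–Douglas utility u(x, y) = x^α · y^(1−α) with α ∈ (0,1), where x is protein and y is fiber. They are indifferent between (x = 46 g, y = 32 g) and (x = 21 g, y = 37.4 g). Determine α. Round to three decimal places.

α ≈ 0.166

The Cobb–Douglas utilities coincide, so 46^α·32^(1−α) = 21^α·37.4^(1−α).
Taking logs: α·ln 46 + (1−α)·ln 32 = α·ln 21 + (1−α)·ln 37.4, i.e. α·0.784119 = (1−α)·0.155935.
So α/(1−α) = (0.155935)/(0.784119) = 0.198866, and α = 0.198866/1.198866 ≈ 0.166.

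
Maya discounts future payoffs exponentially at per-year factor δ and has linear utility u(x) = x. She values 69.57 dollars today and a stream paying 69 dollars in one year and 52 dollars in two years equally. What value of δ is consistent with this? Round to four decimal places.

Present value of the stream is 69·δ + 52·δ². Indifference gives 69δ + 52δ² = 69.57.
That is, 52δ² + 69δ − 69.57 = 0, a quadratic in δ.
By the quadratic formula (taking the positive root), δ = (−69 + √19231.56) / 104 ≈ 0.6700.

δ ≈ 0.6700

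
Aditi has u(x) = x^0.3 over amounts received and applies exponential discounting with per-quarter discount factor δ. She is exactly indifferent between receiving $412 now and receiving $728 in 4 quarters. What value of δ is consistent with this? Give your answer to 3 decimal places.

The payoff in 4 quarters is discounted by δ^4, so u(412) = δ^4·u(728) and δ^4 = u(412)/u(728).
Since u(x) = x^0.3, δ^4 = (412/728)^0.3 = 0.56593^0.3 = 0.84300.
Taking the 4th root: δ = 0.84300^(1/4) ≈ 0.958.

δ ≈ 0.958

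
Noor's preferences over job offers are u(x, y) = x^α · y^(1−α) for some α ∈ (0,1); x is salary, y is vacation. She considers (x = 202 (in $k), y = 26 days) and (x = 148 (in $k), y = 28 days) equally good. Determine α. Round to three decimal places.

The Cobb–Douglas utilities coincide, so 202^α·26^(1−α) = 148^α·28^(1−α).
(202/148)^α = (28/26)^(1−α); take logs: α·ln(202/148) = (1−α)·ln(28/26), i.e. α·0.311055 = (1−α)·0.074108.
So α/(1−α) = (0.074108)/(0.311055) = 0.238247, and α = 0.238247/1.238247 ≈ 0.192.

α ≈ 0.192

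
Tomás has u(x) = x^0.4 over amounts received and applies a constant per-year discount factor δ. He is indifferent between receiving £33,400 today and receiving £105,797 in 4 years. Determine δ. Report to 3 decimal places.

Indifference means u(33400) = δ^4 · u(105797), so δ^4 = u(33400)/u(105797).
With u(x) = x^0.4: δ^4 = 33400^0.4/105797^0.4 = (33400/105797)^0.4 = 0.63054.
Taking the 4th root: δ = 0.63054^(1/4) ≈ 0.891.

δ ≈ 0.891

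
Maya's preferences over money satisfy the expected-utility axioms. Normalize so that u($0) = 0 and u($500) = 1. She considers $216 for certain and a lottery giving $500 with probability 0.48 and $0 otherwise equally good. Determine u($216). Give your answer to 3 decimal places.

u($216) equals the lottery's expected utility: 0.48·1 + 0.52·0 = 0.48.

0.480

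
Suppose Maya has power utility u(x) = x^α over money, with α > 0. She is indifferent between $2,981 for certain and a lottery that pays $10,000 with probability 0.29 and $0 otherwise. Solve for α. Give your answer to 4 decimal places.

α ≈ 1.0228

EU(lottery) = 0.29·10000^α + 0.71·0 = 0.29·10000^α.
Equating: 2981^α = 0.29·10000^α, i.e. 0.2981^α = 0.29.
α = ln(0.29) / ln(2981/10000) = -1.2378744/-1.2103263 ≈ 1.0228.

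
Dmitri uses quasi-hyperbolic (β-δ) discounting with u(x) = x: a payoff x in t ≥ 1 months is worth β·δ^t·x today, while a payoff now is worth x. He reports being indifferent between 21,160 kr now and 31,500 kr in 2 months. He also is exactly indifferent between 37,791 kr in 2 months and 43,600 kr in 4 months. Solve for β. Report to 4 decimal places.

β ≈ 0.7750

Both payoffs in the second observation are in the future, so β drops out: δ^2·37791 = δ^4·43600 ⇒ δ^2 = 37791/43600 = 0.86677, so δ = 0.93100.
Now use the now-vs-future pair: 21160 = β·δ^2·31500 gives β = 21160/(0.86677·31500) ≈ 0.7750.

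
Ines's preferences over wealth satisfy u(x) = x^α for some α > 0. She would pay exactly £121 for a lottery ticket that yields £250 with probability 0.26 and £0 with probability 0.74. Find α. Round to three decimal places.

EU(lottery) = 0.26·250^α + 0.74·0 = 0.26·250^α.
Equating: 121^α = 0.26·250^α, i.e. 0.4840^α = 0.26.
α = ln(0.26) / ln(121/250) = -1.347074/-0.725670 ≈ 1.856.

α ≈ 1.856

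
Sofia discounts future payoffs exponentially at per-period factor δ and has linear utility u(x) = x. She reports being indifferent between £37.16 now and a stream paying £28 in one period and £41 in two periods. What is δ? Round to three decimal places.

The stream is worth 28δ + 41δ² today, so 28δ + 41δ² = 37.16.
Rearranged: 41δ² + 28δ − 37.16 = 0.
δ = (−28 + √(28² + 4·41·37.16)) / (2·41) = (−28 + √6878.24) / 82 ≈ 0.670.

δ ≈ 0.670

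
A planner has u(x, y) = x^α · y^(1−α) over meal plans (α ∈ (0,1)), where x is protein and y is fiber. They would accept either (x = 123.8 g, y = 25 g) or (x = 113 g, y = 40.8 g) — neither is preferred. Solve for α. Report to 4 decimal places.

α ≈ 0.8429

The Cobb–Douglas utilities coincide, so 123.8^α·25^(1−α) = 113^α·40.8^(1−α).
Rearrange to (123.8/113)^α = (40.8/25)^(1−α) and take logs: α·0.0912795 = (1−α)·0.4898063.
With A = 0.0912795 and B = 0.4898063: α·A = (1−α)·B, so α = B/(A+B) = 0.4898063/0.5810858 ≈ 0.8429.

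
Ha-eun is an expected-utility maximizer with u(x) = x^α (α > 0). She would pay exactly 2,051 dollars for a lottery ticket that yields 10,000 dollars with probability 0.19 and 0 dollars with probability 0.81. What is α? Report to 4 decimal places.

α ≈ 1.0483

EU(lottery) = 0.19·10000^α + 0.81·0 = 0.19·10000^α.
Indifference: 2051^α = 0.19·10000^α, so (2051/10000)^α = 0.19.
Taking logs: α·ln(2051/10000) = ln(0.19), so α = -1.6607312 / -1.5842576 ≈ 1.0483.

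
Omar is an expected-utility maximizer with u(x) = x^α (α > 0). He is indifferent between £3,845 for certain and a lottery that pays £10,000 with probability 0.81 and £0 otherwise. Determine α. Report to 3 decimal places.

Since u(0) = 0, the lottery's EU is 0.81·10000^α.
Equating: 3845^α = 0.81·10000^α, i.e. 0.3845^α = 0.81.
Take logs: α = ln 0.81 / ln(3845/10000) ≈ 0.22046.

α ≈ 0.220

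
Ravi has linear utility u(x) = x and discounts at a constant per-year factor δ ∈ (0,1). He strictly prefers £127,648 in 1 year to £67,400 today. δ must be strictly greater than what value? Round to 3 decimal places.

The preference means 67400 < δ·127648.
So δ > 67400/127648 = 0.52801.

δ > 0.528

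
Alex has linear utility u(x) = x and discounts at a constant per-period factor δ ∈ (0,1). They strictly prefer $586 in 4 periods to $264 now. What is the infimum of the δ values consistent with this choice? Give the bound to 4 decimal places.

The preference means 264 < δ^4·586.
So δ^4 > 264/586 = 0.45051; taking the 4th root of both positive sides preserves the inequality.
δ > 0.45051^(1/4) = 0.8193.

δ > 0.8193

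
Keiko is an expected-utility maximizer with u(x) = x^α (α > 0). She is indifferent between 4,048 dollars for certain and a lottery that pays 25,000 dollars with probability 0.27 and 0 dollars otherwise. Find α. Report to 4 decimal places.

Since u(0) = 0, the lottery's EU is 0.27·25000^α.
Setting u(4048) equal to that: 4048^α = 0.27·25000^α ⇒ (4048/25000)^α = 0.27.
Taking logs: α·ln(4048/25000) = ln(0.27), so α = -1.3093333 / -1.8206529 ≈ 0.7192.

α ≈ 0.7192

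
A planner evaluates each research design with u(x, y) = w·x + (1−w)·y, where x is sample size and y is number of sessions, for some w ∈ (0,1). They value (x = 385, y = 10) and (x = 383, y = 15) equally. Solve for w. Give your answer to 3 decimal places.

w = 0.714

Equating utilities: w·385 + (1−w)·10 = w·383 + (1−w)·15.
w·(385−383) = (1−w)·(15−10), i.e. w·2 = (1−w)·5.
So w/(1−w) = 5/2 = 2.5000, giving w = 5/(2+5) = 0.714.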